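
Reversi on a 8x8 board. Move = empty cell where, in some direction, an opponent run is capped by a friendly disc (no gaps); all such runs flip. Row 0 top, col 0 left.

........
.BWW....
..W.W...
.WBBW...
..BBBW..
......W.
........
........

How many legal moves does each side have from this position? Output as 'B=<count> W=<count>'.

-- B to move --
(0,1): no bracket -> illegal
(0,2): flips 2 -> legal
(0,3): no bracket -> illegal
(0,4): no bracket -> illegal
(1,4): flips 4 -> legal
(1,5): flips 1 -> legal
(2,0): flips 1 -> legal
(2,1): no bracket -> illegal
(2,3): no bracket -> illegal
(2,5): flips 1 -> legal
(3,0): flips 1 -> legal
(3,5): flips 1 -> legal
(3,6): no bracket -> illegal
(4,0): no bracket -> illegal
(4,1): no bracket -> illegal
(4,6): flips 1 -> legal
(4,7): no bracket -> illegal
(5,4): no bracket -> illegal
(5,5): no bracket -> illegal
(5,7): no bracket -> illegal
(6,5): no bracket -> illegal
(6,6): no bracket -> illegal
(6,7): no bracket -> illegal
B mobility = 8
-- W to move --
(0,0): flips 1 -> legal
(0,1): no bracket -> illegal
(0,2): no bracket -> illegal
(1,0): flips 1 -> legal
(2,0): no bracket -> illegal
(2,1): no bracket -> illegal
(2,3): no bracket -> illegal
(3,5): no bracket -> illegal
(4,1): flips 3 -> legal
(5,1): flips 2 -> legal
(5,2): flips 3 -> legal
(5,3): flips 1 -> legal
(5,4): flips 1 -> legal
(5,5): flips 2 -> legal
W mobility = 8

Answer: B=8 W=8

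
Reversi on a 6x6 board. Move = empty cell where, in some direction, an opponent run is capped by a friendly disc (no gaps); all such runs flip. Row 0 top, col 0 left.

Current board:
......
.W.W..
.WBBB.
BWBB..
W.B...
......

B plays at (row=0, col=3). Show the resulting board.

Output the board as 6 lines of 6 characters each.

Place B at (0,3); scan 8 dirs for brackets.
Dir NW: edge -> no flip
Dir N: edge -> no flip
Dir NE: edge -> no flip
Dir W: first cell '.' (not opp) -> no flip
Dir E: first cell '.' (not opp) -> no flip
Dir SW: first cell '.' (not opp) -> no flip
Dir S: opp run (1,3) capped by B -> flip
Dir SE: first cell '.' (not opp) -> no flip
All flips: (1,3)

Answer: ...B..
.W.B..
.WBBB.
BWBB..
W.B...
......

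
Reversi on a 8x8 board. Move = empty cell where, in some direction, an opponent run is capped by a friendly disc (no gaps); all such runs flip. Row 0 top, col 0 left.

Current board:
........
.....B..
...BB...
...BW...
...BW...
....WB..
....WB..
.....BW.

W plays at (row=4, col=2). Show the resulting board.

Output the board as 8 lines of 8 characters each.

Answer: ........
.....B..
...BB...
...BW...
..WWW...
....WB..
....WB..
.....BW.

Derivation:
Place W at (4,2); scan 8 dirs for brackets.
Dir NW: first cell '.' (not opp) -> no flip
Dir N: first cell '.' (not opp) -> no flip
Dir NE: opp run (3,3) (2,4) (1,5), next='.' -> no flip
Dir W: first cell '.' (not opp) -> no flip
Dir E: opp run (4,3) capped by W -> flip
Dir SW: first cell '.' (not opp) -> no flip
Dir S: first cell '.' (not opp) -> no flip
Dir SE: first cell '.' (not opp) -> no flip
All flips: (4,3)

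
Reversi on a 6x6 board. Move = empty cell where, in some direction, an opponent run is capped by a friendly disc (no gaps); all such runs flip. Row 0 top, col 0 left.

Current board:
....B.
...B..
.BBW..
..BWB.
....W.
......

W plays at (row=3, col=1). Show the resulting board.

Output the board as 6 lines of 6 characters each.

Place W at (3,1); scan 8 dirs for brackets.
Dir NW: first cell '.' (not opp) -> no flip
Dir N: opp run (2,1), next='.' -> no flip
Dir NE: opp run (2,2) (1,3) (0,4), next=edge -> no flip
Dir W: first cell '.' (not opp) -> no flip
Dir E: opp run (3,2) capped by W -> flip
Dir SW: first cell '.' (not opp) -> no flip
Dir S: first cell '.' (not opp) -> no flip
Dir SE: first cell '.' (not opp) -> no flip
All flips: (3,2)

Answer: ....B.
...B..
.BBW..
.WWWB.
....W.
......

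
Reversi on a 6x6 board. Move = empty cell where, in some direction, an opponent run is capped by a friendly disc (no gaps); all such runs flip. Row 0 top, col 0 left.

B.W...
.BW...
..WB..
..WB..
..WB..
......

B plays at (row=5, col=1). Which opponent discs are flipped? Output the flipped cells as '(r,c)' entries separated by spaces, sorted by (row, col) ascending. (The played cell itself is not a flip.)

Dir NW: first cell '.' (not opp) -> no flip
Dir N: first cell '.' (not opp) -> no flip
Dir NE: opp run (4,2) capped by B -> flip
Dir W: first cell '.' (not opp) -> no flip
Dir E: first cell '.' (not opp) -> no flip
Dir SW: edge -> no flip
Dir S: edge -> no flip
Dir SE: edge -> no flip

Answer: (4,2)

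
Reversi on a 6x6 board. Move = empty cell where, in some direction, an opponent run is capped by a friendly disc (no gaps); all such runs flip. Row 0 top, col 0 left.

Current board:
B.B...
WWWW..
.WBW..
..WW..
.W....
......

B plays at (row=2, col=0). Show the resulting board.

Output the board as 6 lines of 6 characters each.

Answer: B.B...
BBWW..
BBBW..
..WW..
.W....
......

Derivation:
Place B at (2,0); scan 8 dirs for brackets.
Dir NW: edge -> no flip
Dir N: opp run (1,0) capped by B -> flip
Dir NE: opp run (1,1) capped by B -> flip
Dir W: edge -> no flip
Dir E: opp run (2,1) capped by B -> flip
Dir SW: edge -> no flip
Dir S: first cell '.' (not opp) -> no flip
Dir SE: first cell '.' (not opp) -> no flip
All flips: (1,0) (1,1) (2,1)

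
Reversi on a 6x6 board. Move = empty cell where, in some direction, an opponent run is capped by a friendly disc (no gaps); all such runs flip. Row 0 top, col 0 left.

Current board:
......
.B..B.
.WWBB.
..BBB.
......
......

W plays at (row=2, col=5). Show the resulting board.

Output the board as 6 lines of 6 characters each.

Answer: ......
.B..B.
.WWWWW
..BBB.
......
......

Derivation:
Place W at (2,5); scan 8 dirs for brackets.
Dir NW: opp run (1,4), next='.' -> no flip
Dir N: first cell '.' (not opp) -> no flip
Dir NE: edge -> no flip
Dir W: opp run (2,4) (2,3) capped by W -> flip
Dir E: edge -> no flip
Dir SW: opp run (3,4), next='.' -> no flip
Dir S: first cell '.' (not opp) -> no flip
Dir SE: edge -> no flip
All flips: (2,3) (2,4)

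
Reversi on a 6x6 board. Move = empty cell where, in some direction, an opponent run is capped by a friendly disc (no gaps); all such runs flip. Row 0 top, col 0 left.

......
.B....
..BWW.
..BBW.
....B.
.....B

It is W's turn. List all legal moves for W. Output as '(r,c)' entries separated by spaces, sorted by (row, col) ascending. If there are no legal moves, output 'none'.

Answer: (2,1) (3,1) (4,1) (4,2) (4,3) (5,4)

Derivation:
(0,0): no bracket -> illegal
(0,1): no bracket -> illegal
(0,2): no bracket -> illegal
(1,0): no bracket -> illegal
(1,2): no bracket -> illegal
(1,3): no bracket -> illegal
(2,0): no bracket -> illegal
(2,1): flips 1 -> legal
(3,1): flips 2 -> legal
(3,5): no bracket -> illegal
(4,1): flips 1 -> legal
(4,2): flips 1 -> legal
(4,3): flips 1 -> legal
(4,5): no bracket -> illegal
(5,3): no bracket -> illegal
(5,4): flips 1 -> legal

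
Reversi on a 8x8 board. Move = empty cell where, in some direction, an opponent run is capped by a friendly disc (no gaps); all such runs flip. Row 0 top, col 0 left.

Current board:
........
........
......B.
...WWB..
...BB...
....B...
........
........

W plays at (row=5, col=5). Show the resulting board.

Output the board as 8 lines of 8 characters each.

Place W at (5,5); scan 8 dirs for brackets.
Dir NW: opp run (4,4) capped by W -> flip
Dir N: first cell '.' (not opp) -> no flip
Dir NE: first cell '.' (not opp) -> no flip
Dir W: opp run (5,4), next='.' -> no flip
Dir E: first cell '.' (not opp) -> no flip
Dir SW: first cell '.' (not opp) -> no flip
Dir S: first cell '.' (not opp) -> no flip
Dir SE: first cell '.' (not opp) -> no flip
All flips: (4,4)

Answer: ........
........
......B.
...WWB..
...BW...
....BW..
........
........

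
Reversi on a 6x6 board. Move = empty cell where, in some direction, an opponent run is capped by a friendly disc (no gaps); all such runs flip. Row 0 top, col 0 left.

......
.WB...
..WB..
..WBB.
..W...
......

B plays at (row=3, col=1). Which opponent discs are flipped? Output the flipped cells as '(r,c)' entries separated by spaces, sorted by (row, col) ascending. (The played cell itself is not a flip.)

Answer: (3,2)

Derivation:
Dir NW: first cell '.' (not opp) -> no flip
Dir N: first cell '.' (not opp) -> no flip
Dir NE: opp run (2,2), next='.' -> no flip
Dir W: first cell '.' (not opp) -> no flip
Dir E: opp run (3,2) capped by B -> flip
Dir SW: first cell '.' (not opp) -> no flip
Dir S: first cell '.' (not opp) -> no flip
Dir SE: opp run (4,2), next='.' -> no flip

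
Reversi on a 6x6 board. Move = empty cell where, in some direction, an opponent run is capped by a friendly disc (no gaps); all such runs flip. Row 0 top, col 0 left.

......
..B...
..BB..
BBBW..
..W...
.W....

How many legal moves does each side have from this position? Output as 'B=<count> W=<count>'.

-- B to move --
(2,4): no bracket -> illegal
(3,4): flips 1 -> legal
(4,0): no bracket -> illegal
(4,1): no bracket -> illegal
(4,3): flips 1 -> legal
(4,4): flips 1 -> legal
(5,0): no bracket -> illegal
(5,2): flips 1 -> legal
(5,3): flips 1 -> legal
B mobility = 5
-- W to move --
(0,1): no bracket -> illegal
(0,2): flips 3 -> legal
(0,3): no bracket -> illegal
(1,1): flips 1 -> legal
(1,3): flips 1 -> legal
(1,4): no bracket -> illegal
(2,0): flips 1 -> legal
(2,1): no bracket -> illegal
(2,4): no bracket -> illegal
(3,4): no bracket -> illegal
(4,0): no bracket -> illegal
(4,1): no bracket -> illegal
(4,3): no bracket -> illegal
W mobility = 4

Answer: B=5 W=4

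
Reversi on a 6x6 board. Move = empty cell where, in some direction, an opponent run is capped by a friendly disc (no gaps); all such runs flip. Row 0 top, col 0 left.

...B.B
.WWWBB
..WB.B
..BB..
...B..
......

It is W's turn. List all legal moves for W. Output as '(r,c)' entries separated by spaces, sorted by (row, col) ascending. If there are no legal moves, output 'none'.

Answer: (2,4) (3,4) (4,2) (4,4) (5,3)

Derivation:
(0,2): no bracket -> illegal
(0,4): no bracket -> illegal
(2,1): no bracket -> illegal
(2,4): flips 1 -> legal
(3,1): no bracket -> illegal
(3,4): flips 1 -> legal
(3,5): no bracket -> illegal
(4,1): no bracket -> illegal
(4,2): flips 1 -> legal
(4,4): flips 1 -> legal
(5,2): no bracket -> illegal
(5,3): flips 3 -> legal
(5,4): no bracket -> illegal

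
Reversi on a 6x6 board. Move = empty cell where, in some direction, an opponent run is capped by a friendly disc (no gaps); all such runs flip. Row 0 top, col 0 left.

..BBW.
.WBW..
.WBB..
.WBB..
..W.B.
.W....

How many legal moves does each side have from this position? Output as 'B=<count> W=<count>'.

-- B to move --
(0,0): flips 1 -> legal
(0,1): no bracket -> illegal
(0,5): flips 1 -> legal
(1,0): flips 2 -> legal
(1,4): flips 1 -> legal
(1,5): no bracket -> illegal
(2,0): flips 2 -> legal
(2,4): flips 1 -> legal
(3,0): flips 2 -> legal
(4,0): flips 1 -> legal
(4,1): no bracket -> illegal
(4,3): no bracket -> illegal
(5,0): no bracket -> illegal
(5,2): flips 1 -> legal
(5,3): no bracket -> illegal
B mobility = 9
-- W to move --
(0,1): flips 2 -> legal
(1,4): no bracket -> illegal
(2,4): flips 3 -> legal
(3,4): flips 2 -> legal
(3,5): no bracket -> illegal
(4,1): no bracket -> illegal
(4,3): flips 3 -> legal
(4,5): no bracket -> illegal
(5,3): no bracket -> illegal
(5,4): no bracket -> illegal
(5,5): flips 3 -> legal
W mobility = 5

Answer: B=9 W=5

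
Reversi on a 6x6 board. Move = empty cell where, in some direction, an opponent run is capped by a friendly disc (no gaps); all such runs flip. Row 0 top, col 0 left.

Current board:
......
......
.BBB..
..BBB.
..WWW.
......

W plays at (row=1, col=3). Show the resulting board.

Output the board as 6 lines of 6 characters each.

Answer: ......
...W..
.BBW..
..BWB.
..WWW.
......

Derivation:
Place W at (1,3); scan 8 dirs for brackets.
Dir NW: first cell '.' (not opp) -> no flip
Dir N: first cell '.' (not opp) -> no flip
Dir NE: first cell '.' (not opp) -> no flip
Dir W: first cell '.' (not opp) -> no flip
Dir E: first cell '.' (not opp) -> no flip
Dir SW: opp run (2,2), next='.' -> no flip
Dir S: opp run (2,3) (3,3) capped by W -> flip
Dir SE: first cell '.' (not opp) -> no flip
All flips: (2,3) (3,3)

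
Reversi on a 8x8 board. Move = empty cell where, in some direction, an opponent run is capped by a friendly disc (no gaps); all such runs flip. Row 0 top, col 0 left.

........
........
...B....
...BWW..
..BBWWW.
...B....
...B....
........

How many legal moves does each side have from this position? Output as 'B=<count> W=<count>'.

-- B to move --
(2,4): no bracket -> illegal
(2,5): flips 1 -> legal
(2,6): flips 2 -> legal
(3,6): flips 2 -> legal
(3,7): no bracket -> illegal
(4,7): flips 3 -> legal
(5,4): no bracket -> illegal
(5,5): flips 1 -> legal
(5,6): flips 2 -> legal
(5,7): no bracket -> illegal
B mobility = 6
-- W to move --
(1,2): flips 1 -> legal
(1,3): no bracket -> illegal
(1,4): no bracket -> illegal
(2,2): flips 1 -> legal
(2,4): no bracket -> illegal
(3,1): no bracket -> illegal
(3,2): flips 1 -> legal
(4,1): flips 2 -> legal
(5,1): no bracket -> illegal
(5,2): flips 1 -> legal
(5,4): no bracket -> illegal
(6,2): flips 1 -> legal
(6,4): no bracket -> illegal
(7,2): no bracket -> illegal
(7,3): no bracket -> illegal
(7,4): no bracket -> illegal
W mobility = 6

Answer: B=6 W=6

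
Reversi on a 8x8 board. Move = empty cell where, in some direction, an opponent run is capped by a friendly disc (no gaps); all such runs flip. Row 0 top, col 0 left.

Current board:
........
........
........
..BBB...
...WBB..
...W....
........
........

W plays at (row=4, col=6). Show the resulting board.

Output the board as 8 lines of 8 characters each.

Place W at (4,6); scan 8 dirs for brackets.
Dir NW: first cell '.' (not opp) -> no flip
Dir N: first cell '.' (not opp) -> no flip
Dir NE: first cell '.' (not opp) -> no flip
Dir W: opp run (4,5) (4,4) capped by W -> flip
Dir E: first cell '.' (not opp) -> no flip
Dir SW: first cell '.' (not opp) -> no flip
Dir S: first cell '.' (not opp) -> no flip
Dir SE: first cell '.' (not opp) -> no flip
All flips: (4,4) (4,5)

Answer: ........
........
........
..BBB...
...WWWW.
...W....
........
........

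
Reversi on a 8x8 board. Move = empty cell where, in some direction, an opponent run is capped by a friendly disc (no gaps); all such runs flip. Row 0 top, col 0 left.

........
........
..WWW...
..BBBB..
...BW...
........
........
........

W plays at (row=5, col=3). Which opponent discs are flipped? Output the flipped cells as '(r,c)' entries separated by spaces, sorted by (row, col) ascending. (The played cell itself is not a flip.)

Dir NW: first cell '.' (not opp) -> no flip
Dir N: opp run (4,3) (3,3) capped by W -> flip
Dir NE: first cell 'W' (not opp) -> no flip
Dir W: first cell '.' (not opp) -> no flip
Dir E: first cell '.' (not opp) -> no flip
Dir SW: first cell '.' (not opp) -> no flip
Dir S: first cell '.' (not opp) -> no flip
Dir SE: first cell '.' (not opp) -> no flip

Answer: (3,3) (4,3)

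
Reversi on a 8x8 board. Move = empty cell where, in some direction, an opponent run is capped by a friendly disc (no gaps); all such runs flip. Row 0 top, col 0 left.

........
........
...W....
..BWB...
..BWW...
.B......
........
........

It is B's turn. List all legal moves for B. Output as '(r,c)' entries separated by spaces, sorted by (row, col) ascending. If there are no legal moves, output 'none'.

Answer: (1,2) (1,4) (2,4) (4,5) (5,2) (5,4)

Derivation:
(1,2): flips 1 -> legal
(1,3): no bracket -> illegal
(1,4): flips 1 -> legal
(2,2): no bracket -> illegal
(2,4): flips 1 -> legal
(3,5): no bracket -> illegal
(4,5): flips 2 -> legal
(5,2): flips 1 -> legal
(5,3): no bracket -> illegal
(5,4): flips 2 -> legal
(5,5): no bracket -> illegal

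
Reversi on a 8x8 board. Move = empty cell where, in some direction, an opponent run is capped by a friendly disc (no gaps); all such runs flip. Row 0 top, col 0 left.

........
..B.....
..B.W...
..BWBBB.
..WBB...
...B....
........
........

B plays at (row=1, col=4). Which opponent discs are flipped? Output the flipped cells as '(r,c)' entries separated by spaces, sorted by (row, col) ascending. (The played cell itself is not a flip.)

Dir NW: first cell '.' (not opp) -> no flip
Dir N: first cell '.' (not opp) -> no flip
Dir NE: first cell '.' (not opp) -> no flip
Dir W: first cell '.' (not opp) -> no flip
Dir E: first cell '.' (not opp) -> no flip
Dir SW: first cell '.' (not opp) -> no flip
Dir S: opp run (2,4) capped by B -> flip
Dir SE: first cell '.' (not opp) -> no flip

Answer: (2,4)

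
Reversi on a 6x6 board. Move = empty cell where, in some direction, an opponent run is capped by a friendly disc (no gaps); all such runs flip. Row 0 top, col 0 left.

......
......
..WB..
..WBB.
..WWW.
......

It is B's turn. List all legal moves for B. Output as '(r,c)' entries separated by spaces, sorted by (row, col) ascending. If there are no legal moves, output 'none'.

(1,1): flips 1 -> legal
(1,2): no bracket -> illegal
(1,3): no bracket -> illegal
(2,1): flips 1 -> legal
(3,1): flips 1 -> legal
(3,5): no bracket -> illegal
(4,1): flips 1 -> legal
(4,5): no bracket -> illegal
(5,1): flips 1 -> legal
(5,2): flips 1 -> legal
(5,3): flips 1 -> legal
(5,4): flips 1 -> legal
(5,5): flips 1 -> legal

Answer: (1,1) (2,1) (3,1) (4,1) (5,1) (5,2) (5,3) (5,4) (5,5)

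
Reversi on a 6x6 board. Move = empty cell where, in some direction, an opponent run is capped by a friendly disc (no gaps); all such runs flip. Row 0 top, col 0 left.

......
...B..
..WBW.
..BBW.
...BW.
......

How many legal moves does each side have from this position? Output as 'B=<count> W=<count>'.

-- B to move --
(1,1): flips 1 -> legal
(1,2): flips 1 -> legal
(1,4): no bracket -> illegal
(1,5): flips 1 -> legal
(2,1): flips 1 -> legal
(2,5): flips 2 -> legal
(3,1): flips 1 -> legal
(3,5): flips 2 -> legal
(4,5): flips 2 -> legal
(5,3): no bracket -> illegal
(5,4): no bracket -> illegal
(5,5): flips 1 -> legal
B mobility = 9
-- W to move --
(0,2): flips 1 -> legal
(0,3): no bracket -> illegal
(0,4): flips 1 -> legal
(1,2): flips 1 -> legal
(1,4): no bracket -> illegal
(2,1): no bracket -> illegal
(3,1): flips 2 -> legal
(4,1): no bracket -> illegal
(4,2): flips 3 -> legal
(5,2): flips 1 -> legal
(5,3): no bracket -> illegal
(5,4): no bracket -> illegal
W mobility = 6

Answer: B=9 W=6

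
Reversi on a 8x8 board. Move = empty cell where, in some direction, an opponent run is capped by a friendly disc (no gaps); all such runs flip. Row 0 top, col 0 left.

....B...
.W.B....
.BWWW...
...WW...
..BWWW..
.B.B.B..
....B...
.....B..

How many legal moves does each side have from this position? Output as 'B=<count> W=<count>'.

Answer: B=7 W=10

Derivation:
-- B to move --
(0,0): flips 4 -> legal
(0,1): flips 1 -> legal
(0,2): no bracket -> illegal
(1,0): no bracket -> illegal
(1,2): no bracket -> illegal
(1,4): no bracket -> illegal
(1,5): flips 2 -> legal
(2,0): no bracket -> illegal
(2,5): flips 3 -> legal
(3,1): flips 1 -> legal
(3,2): no bracket -> illegal
(3,5): flips 3 -> legal
(3,6): no bracket -> illegal
(4,6): flips 3 -> legal
(5,2): no bracket -> illegal
(5,4): no bracket -> illegal
(5,6): no bracket -> illegal
B mobility = 7
-- W to move --
(0,2): flips 1 -> legal
(0,3): flips 1 -> legal
(0,5): no bracket -> illegal
(1,0): no bracket -> illegal
(1,2): no bracket -> illegal
(1,4): no bracket -> illegal
(1,5): no bracket -> illegal
(2,0): flips 1 -> legal
(3,0): no bracket -> illegal
(3,1): flips 1 -> legal
(3,2): no bracket -> illegal
(4,0): no bracket -> illegal
(4,1): flips 1 -> legal
(4,6): no bracket -> illegal
(5,0): no bracket -> illegal
(5,2): no bracket -> illegal
(5,4): no bracket -> illegal
(5,6): no bracket -> illegal
(6,0): flips 2 -> legal
(6,1): no bracket -> illegal
(6,2): flips 1 -> legal
(6,3): flips 1 -> legal
(6,5): flips 1 -> legal
(6,6): flips 1 -> legal
(7,3): no bracket -> illegal
(7,4): no bracket -> illegal
(7,6): no bracket -> illegal
W mobility = 10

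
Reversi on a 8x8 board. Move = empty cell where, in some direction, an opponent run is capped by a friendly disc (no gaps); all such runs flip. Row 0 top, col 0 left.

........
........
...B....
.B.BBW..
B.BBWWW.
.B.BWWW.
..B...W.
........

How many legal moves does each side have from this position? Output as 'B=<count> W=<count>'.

Answer: B=8 W=7

Derivation:
-- B to move --
(2,4): no bracket -> illegal
(2,5): no bracket -> illegal
(2,6): flips 2 -> legal
(3,6): flips 1 -> legal
(3,7): no bracket -> illegal
(4,7): flips 3 -> legal
(5,7): flips 3 -> legal
(6,3): no bracket -> illegal
(6,4): flips 2 -> legal
(6,5): flips 1 -> legal
(6,7): flips 2 -> legal
(7,5): no bracket -> illegal
(7,6): no bracket -> illegal
(7,7): flips 3 -> legal
B mobility = 8
-- W to move --
(1,2): flips 2 -> legal
(1,3): no bracket -> illegal
(1,4): no bracket -> illegal
(2,0): no bracket -> illegal
(2,1): no bracket -> illegal
(2,2): flips 1 -> legal
(2,4): flips 1 -> legal
(2,5): no bracket -> illegal
(3,0): no bracket -> illegal
(3,2): flips 3 -> legal
(4,1): flips 2 -> legal
(5,0): no bracket -> illegal
(5,2): flips 1 -> legal
(6,0): no bracket -> illegal
(6,1): no bracket -> illegal
(6,3): no bracket -> illegal
(6,4): no bracket -> illegal
(7,1): flips 2 -> legal
(7,2): no bracket -> illegal
(7,3): no bracket -> illegal
W mobility = 7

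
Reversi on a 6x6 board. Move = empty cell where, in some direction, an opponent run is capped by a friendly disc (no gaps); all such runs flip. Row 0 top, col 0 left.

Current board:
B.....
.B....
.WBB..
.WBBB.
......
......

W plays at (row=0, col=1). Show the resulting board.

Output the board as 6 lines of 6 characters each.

Place W at (0,1); scan 8 dirs for brackets.
Dir NW: edge -> no flip
Dir N: edge -> no flip
Dir NE: edge -> no flip
Dir W: opp run (0,0), next=edge -> no flip
Dir E: first cell '.' (not opp) -> no flip
Dir SW: first cell '.' (not opp) -> no flip
Dir S: opp run (1,1) capped by W -> flip
Dir SE: first cell '.' (not opp) -> no flip
All flips: (1,1)

Answer: BW....
.W....
.WBB..
.WBBB.
......
......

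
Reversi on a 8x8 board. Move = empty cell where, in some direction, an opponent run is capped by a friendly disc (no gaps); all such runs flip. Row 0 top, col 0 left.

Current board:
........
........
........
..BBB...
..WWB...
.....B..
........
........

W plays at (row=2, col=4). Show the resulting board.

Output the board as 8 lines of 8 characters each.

Answer: ........
........
....W...
..BWB...
..WWB...
.....B..
........
........

Derivation:
Place W at (2,4); scan 8 dirs for brackets.
Dir NW: first cell '.' (not opp) -> no flip
Dir N: first cell '.' (not opp) -> no flip
Dir NE: first cell '.' (not opp) -> no flip
Dir W: first cell '.' (not opp) -> no flip
Dir E: first cell '.' (not opp) -> no flip
Dir SW: opp run (3,3) capped by W -> flip
Dir S: opp run (3,4) (4,4), next='.' -> no flip
Dir SE: first cell '.' (not opp) -> no flip
All flips: (3,3)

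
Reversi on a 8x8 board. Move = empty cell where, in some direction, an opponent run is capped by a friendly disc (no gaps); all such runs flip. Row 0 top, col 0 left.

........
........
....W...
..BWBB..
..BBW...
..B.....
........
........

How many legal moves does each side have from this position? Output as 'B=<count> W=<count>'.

Answer: B=7 W=7

Derivation:
-- B to move --
(1,3): flips 1 -> legal
(1,4): flips 1 -> legal
(1,5): flips 2 -> legal
(2,2): no bracket -> illegal
(2,3): flips 1 -> legal
(2,5): no bracket -> illegal
(4,5): flips 1 -> legal
(5,3): flips 1 -> legal
(5,4): flips 1 -> legal
(5,5): no bracket -> illegal
B mobility = 7
-- W to move --
(2,1): no bracket -> illegal
(2,2): no bracket -> illegal
(2,3): no bracket -> illegal
(2,5): no bracket -> illegal
(2,6): flips 1 -> legal
(3,1): flips 1 -> legal
(3,6): flips 2 -> legal
(4,1): flips 2 -> legal
(4,5): no bracket -> illegal
(4,6): flips 1 -> legal
(5,1): flips 1 -> legal
(5,3): flips 1 -> legal
(5,4): no bracket -> illegal
(6,1): no bracket -> illegal
(6,2): no bracket -> illegal
(6,3): no bracket -> illegal
W mobility = 7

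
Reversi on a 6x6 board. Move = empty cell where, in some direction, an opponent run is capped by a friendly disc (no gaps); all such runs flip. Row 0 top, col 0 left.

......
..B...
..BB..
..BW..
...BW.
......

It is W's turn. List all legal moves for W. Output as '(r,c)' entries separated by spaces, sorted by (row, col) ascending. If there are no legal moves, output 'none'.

(0,1): no bracket -> illegal
(0,2): no bracket -> illegal
(0,3): no bracket -> illegal
(1,1): flips 1 -> legal
(1,3): flips 1 -> legal
(1,4): no bracket -> illegal
(2,1): no bracket -> illegal
(2,4): no bracket -> illegal
(3,1): flips 1 -> legal
(3,4): no bracket -> illegal
(4,1): no bracket -> illegal
(4,2): flips 1 -> legal
(5,2): no bracket -> illegal
(5,3): flips 1 -> legal
(5,4): no bracket -> illegal

Answer: (1,1) (1,3) (3,1) (4,2) (5,3)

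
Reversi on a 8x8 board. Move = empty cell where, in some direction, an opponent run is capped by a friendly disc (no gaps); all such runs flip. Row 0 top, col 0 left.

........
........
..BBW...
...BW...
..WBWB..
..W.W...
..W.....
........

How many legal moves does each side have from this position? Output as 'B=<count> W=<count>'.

-- B to move --
(1,3): no bracket -> illegal
(1,4): no bracket -> illegal
(1,5): flips 1 -> legal
(2,5): flips 2 -> legal
(3,1): no bracket -> illegal
(3,2): no bracket -> illegal
(3,5): flips 1 -> legal
(4,1): flips 1 -> legal
(5,1): flips 1 -> legal
(5,3): no bracket -> illegal
(5,5): flips 1 -> legal
(6,1): flips 1 -> legal
(6,3): flips 1 -> legal
(6,4): no bracket -> illegal
(6,5): flips 1 -> legal
(7,1): no bracket -> illegal
(7,2): no bracket -> illegal
(7,3): no bracket -> illegal
B mobility = 9
-- W to move --
(1,1): flips 2 -> legal
(1,2): flips 1 -> legal
(1,3): no bracket -> illegal
(1,4): no bracket -> illegal
(2,1): flips 2 -> legal
(3,1): no bracket -> illegal
(3,2): flips 2 -> legal
(3,5): no bracket -> illegal
(3,6): flips 1 -> legal
(4,6): flips 1 -> legal
(5,3): no bracket -> illegal
(5,5): no bracket -> illegal
(5,6): flips 1 -> legal
W mobility = 7

Answer: B=9 W=7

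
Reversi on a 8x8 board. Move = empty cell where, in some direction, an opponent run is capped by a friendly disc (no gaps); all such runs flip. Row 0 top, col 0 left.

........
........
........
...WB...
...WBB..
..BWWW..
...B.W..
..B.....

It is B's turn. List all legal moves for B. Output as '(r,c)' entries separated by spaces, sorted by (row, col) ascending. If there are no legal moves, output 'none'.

(2,2): flips 1 -> legal
(2,3): flips 3 -> legal
(2,4): no bracket -> illegal
(3,2): flips 1 -> legal
(4,2): flips 1 -> legal
(4,6): no bracket -> illegal
(5,6): flips 3 -> legal
(6,2): flips 1 -> legal
(6,4): flips 1 -> legal
(6,6): flips 1 -> legal
(7,4): no bracket -> illegal
(7,5): flips 2 -> legal
(7,6): no bracket -> illegal

Answer: (2,2) (2,3) (3,2) (4,2) (5,6) (6,2) (6,4) (6,6) (7,5)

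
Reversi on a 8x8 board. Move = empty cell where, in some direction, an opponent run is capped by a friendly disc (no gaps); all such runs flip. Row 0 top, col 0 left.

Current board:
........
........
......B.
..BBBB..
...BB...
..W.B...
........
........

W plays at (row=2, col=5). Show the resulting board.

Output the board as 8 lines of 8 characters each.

Answer: ........
........
.....WB.
..BBWB..
...WB...
..W.B...
........
........

Derivation:
Place W at (2,5); scan 8 dirs for brackets.
Dir NW: first cell '.' (not opp) -> no flip
Dir N: first cell '.' (not opp) -> no flip
Dir NE: first cell '.' (not opp) -> no flip
Dir W: first cell '.' (not opp) -> no flip
Dir E: opp run (2,6), next='.' -> no flip
Dir SW: opp run (3,4) (4,3) capped by W -> flip
Dir S: opp run (3,5), next='.' -> no flip
Dir SE: first cell '.' (not opp) -> no flip
All flips: (3,4) (4,3)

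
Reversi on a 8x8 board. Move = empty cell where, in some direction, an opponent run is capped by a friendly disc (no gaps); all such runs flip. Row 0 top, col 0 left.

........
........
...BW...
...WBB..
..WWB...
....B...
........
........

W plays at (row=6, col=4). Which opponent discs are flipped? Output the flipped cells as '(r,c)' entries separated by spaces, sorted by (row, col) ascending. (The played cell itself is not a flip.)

Dir NW: first cell '.' (not opp) -> no flip
Dir N: opp run (5,4) (4,4) (3,4) capped by W -> flip
Dir NE: first cell '.' (not opp) -> no flip
Dir W: first cell '.' (not opp) -> no flip
Dir E: first cell '.' (not opp) -> no flip
Dir SW: first cell '.' (not opp) -> no flip
Dir S: first cell '.' (not opp) -> no flip
Dir SE: first cell '.' (not opp) -> no flip

Answer: (3,4) (4,4) (5,4)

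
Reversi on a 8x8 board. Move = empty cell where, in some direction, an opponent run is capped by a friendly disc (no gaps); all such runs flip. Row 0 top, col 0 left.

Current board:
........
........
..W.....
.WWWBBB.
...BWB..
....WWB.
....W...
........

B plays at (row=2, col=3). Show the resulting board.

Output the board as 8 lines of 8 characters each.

Place B at (2,3); scan 8 dirs for brackets.
Dir NW: first cell '.' (not opp) -> no flip
Dir N: first cell '.' (not opp) -> no flip
Dir NE: first cell '.' (not opp) -> no flip
Dir W: opp run (2,2), next='.' -> no flip
Dir E: first cell '.' (not opp) -> no flip
Dir SW: opp run (3,2), next='.' -> no flip
Dir S: opp run (3,3) capped by B -> flip
Dir SE: first cell 'B' (not opp) -> no flip
All flips: (3,3)

Answer: ........
........
..WB....
.WWBBBB.
...BWB..
....WWB.
....W...
........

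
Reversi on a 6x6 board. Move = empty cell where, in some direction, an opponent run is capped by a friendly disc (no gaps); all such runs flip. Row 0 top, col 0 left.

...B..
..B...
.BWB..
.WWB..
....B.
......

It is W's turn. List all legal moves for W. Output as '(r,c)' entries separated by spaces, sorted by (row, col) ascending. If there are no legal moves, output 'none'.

(0,1): no bracket -> illegal
(0,2): flips 1 -> legal
(0,4): no bracket -> illegal
(1,0): flips 1 -> legal
(1,1): flips 1 -> legal
(1,3): no bracket -> illegal
(1,4): flips 1 -> legal
(2,0): flips 1 -> legal
(2,4): flips 1 -> legal
(3,0): no bracket -> illegal
(3,4): flips 1 -> legal
(3,5): no bracket -> illegal
(4,2): no bracket -> illegal
(4,3): no bracket -> illegal
(4,5): no bracket -> illegal
(5,3): no bracket -> illegal
(5,4): no bracket -> illegal
(5,5): flips 2 -> legal

Answer: (0,2) (1,0) (1,1) (1,4) (2,0) (2,4) (3,4) (5,5)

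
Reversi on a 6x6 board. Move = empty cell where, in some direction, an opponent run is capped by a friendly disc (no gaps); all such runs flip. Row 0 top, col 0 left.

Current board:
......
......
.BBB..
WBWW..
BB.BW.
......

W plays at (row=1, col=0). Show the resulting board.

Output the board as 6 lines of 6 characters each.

Answer: ......
W.....
.WBB..
WBWW..
BB.BW.
......

Derivation:
Place W at (1,0); scan 8 dirs for brackets.
Dir NW: edge -> no flip
Dir N: first cell '.' (not opp) -> no flip
Dir NE: first cell '.' (not opp) -> no flip
Dir W: edge -> no flip
Dir E: first cell '.' (not opp) -> no flip
Dir SW: edge -> no flip
Dir S: first cell '.' (not opp) -> no flip
Dir SE: opp run (2,1) capped by W -> flip
All flips: (2,1)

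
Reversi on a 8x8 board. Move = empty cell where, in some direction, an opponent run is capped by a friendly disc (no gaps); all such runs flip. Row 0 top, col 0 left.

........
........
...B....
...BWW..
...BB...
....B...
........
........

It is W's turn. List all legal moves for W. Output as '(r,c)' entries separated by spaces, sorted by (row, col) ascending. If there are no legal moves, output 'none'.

(1,2): flips 1 -> legal
(1,3): no bracket -> illegal
(1,4): no bracket -> illegal
(2,2): no bracket -> illegal
(2,4): no bracket -> illegal
(3,2): flips 1 -> legal
(4,2): no bracket -> illegal
(4,5): no bracket -> illegal
(5,2): flips 1 -> legal
(5,3): flips 1 -> legal
(5,5): no bracket -> illegal
(6,3): no bracket -> illegal
(6,4): flips 2 -> legal
(6,5): no bracket -> illegal

Answer: (1,2) (3,2) (5,2) (5,3) (6,4)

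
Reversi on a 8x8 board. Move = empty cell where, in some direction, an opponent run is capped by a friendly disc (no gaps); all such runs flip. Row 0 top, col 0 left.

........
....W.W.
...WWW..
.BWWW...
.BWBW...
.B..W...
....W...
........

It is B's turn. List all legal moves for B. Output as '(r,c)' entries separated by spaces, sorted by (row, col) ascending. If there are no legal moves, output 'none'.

(0,3): no bracket -> illegal
(0,4): no bracket -> illegal
(0,5): flips 3 -> legal
(0,6): no bracket -> illegal
(0,7): flips 3 -> legal
(1,2): no bracket -> illegal
(1,3): flips 2 -> legal
(1,5): flips 3 -> legal
(1,7): no bracket -> illegal
(2,1): flips 1 -> legal
(2,2): no bracket -> illegal
(2,6): no bracket -> illegal
(2,7): no bracket -> illegal
(3,5): flips 3 -> legal
(3,6): no bracket -> illegal
(4,5): flips 1 -> legal
(5,2): no bracket -> illegal
(5,3): flips 1 -> legal
(5,5): no bracket -> illegal
(6,3): no bracket -> illegal
(6,5): flips 1 -> legal
(7,3): no bracket -> illegal
(7,4): no bracket -> illegal
(7,5): no bracket -> illegal

Answer: (0,5) (0,7) (1,3) (1,5) (2,1) (3,5) (4,5) (5,3) (6,5)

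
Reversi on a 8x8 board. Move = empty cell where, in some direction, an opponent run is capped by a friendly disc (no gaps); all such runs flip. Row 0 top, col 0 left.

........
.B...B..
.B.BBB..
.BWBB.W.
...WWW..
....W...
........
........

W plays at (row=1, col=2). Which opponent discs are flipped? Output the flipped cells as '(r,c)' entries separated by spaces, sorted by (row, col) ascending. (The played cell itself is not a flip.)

Answer: (2,3) (3,4)

Derivation:
Dir NW: first cell '.' (not opp) -> no flip
Dir N: first cell '.' (not opp) -> no flip
Dir NE: first cell '.' (not opp) -> no flip
Dir W: opp run (1,1), next='.' -> no flip
Dir E: first cell '.' (not opp) -> no flip
Dir SW: opp run (2,1), next='.' -> no flip
Dir S: first cell '.' (not opp) -> no flip
Dir SE: opp run (2,3) (3,4) capped by W -> flip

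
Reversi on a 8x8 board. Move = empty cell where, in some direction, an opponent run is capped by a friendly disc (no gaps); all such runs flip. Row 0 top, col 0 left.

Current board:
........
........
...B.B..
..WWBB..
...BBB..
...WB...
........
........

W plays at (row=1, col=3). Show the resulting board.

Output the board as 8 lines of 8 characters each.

Answer: ........
...W....
...W.B..
..WWBB..
...BBB..
...WB...
........
........

Derivation:
Place W at (1,3); scan 8 dirs for brackets.
Dir NW: first cell '.' (not opp) -> no flip
Dir N: first cell '.' (not opp) -> no flip
Dir NE: first cell '.' (not opp) -> no flip
Dir W: first cell '.' (not opp) -> no flip
Dir E: first cell '.' (not opp) -> no flip
Dir SW: first cell '.' (not opp) -> no flip
Dir S: opp run (2,3) capped by W -> flip
Dir SE: first cell '.' (not opp) -> no flip
All flips: (2,3)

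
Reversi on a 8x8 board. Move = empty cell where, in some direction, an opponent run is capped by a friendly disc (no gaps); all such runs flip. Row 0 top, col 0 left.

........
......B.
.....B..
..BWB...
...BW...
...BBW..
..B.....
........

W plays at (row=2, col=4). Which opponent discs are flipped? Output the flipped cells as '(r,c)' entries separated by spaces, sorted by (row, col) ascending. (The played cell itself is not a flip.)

Answer: (3,4)

Derivation:
Dir NW: first cell '.' (not opp) -> no flip
Dir N: first cell '.' (not opp) -> no flip
Dir NE: first cell '.' (not opp) -> no flip
Dir W: first cell '.' (not opp) -> no flip
Dir E: opp run (2,5), next='.' -> no flip
Dir SW: first cell 'W' (not opp) -> no flip
Dir S: opp run (3,4) capped by W -> flip
Dir SE: first cell '.' (not opp) -> no flip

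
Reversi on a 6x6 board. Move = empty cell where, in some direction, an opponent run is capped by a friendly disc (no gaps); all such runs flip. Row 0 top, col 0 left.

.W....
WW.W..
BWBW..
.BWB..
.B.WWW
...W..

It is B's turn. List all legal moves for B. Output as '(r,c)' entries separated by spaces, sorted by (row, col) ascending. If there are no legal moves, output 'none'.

Answer: (0,0) (0,2) (0,3) (0,4) (1,4) (2,4) (4,2) (5,5)

Derivation:
(0,0): flips 2 -> legal
(0,2): flips 1 -> legal
(0,3): flips 2 -> legal
(0,4): flips 1 -> legal
(1,2): no bracket -> illegal
(1,4): flips 2 -> legal
(2,4): flips 1 -> legal
(3,0): no bracket -> illegal
(3,4): no bracket -> illegal
(3,5): no bracket -> illegal
(4,2): flips 1 -> legal
(5,2): no bracket -> illegal
(5,4): no bracket -> illegal
(5,5): flips 1 -> legal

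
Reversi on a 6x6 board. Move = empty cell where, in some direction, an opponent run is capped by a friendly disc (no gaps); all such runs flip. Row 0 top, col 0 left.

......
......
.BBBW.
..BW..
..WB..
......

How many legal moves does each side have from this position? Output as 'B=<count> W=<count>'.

-- B to move --
(1,3): no bracket -> illegal
(1,4): no bracket -> illegal
(1,5): no bracket -> illegal
(2,5): flips 1 -> legal
(3,1): no bracket -> illegal
(3,4): flips 1 -> legal
(3,5): no bracket -> illegal
(4,1): flips 1 -> legal
(4,4): flips 1 -> legal
(5,1): no bracket -> illegal
(5,2): flips 1 -> legal
(5,3): no bracket -> illegal
B mobility = 5
-- W to move --
(1,0): no bracket -> illegal
(1,1): flips 1 -> legal
(1,2): flips 2 -> legal
(1,3): flips 1 -> legal
(1,4): no bracket -> illegal
(2,0): flips 3 -> legal
(3,0): no bracket -> illegal
(3,1): flips 1 -> legal
(3,4): no bracket -> illegal
(4,1): no bracket -> illegal
(4,4): flips 1 -> legal
(5,2): no bracket -> illegal
(5,3): flips 1 -> legal
(5,4): no bracket -> illegal
W mobility = 7

Answer: B=5 W=7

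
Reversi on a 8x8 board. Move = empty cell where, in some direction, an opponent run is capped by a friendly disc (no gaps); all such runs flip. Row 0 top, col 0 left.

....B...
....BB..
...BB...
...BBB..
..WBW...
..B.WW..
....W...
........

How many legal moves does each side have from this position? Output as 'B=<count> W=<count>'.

Answer: B=8 W=5

Derivation:
-- B to move --
(3,1): no bracket -> illegal
(3,2): flips 1 -> legal
(4,1): flips 1 -> legal
(4,5): flips 1 -> legal
(4,6): no bracket -> illegal
(5,1): flips 1 -> legal
(5,3): flips 1 -> legal
(5,6): no bracket -> illegal
(6,3): no bracket -> illegal
(6,5): flips 1 -> legal
(6,6): flips 2 -> legal
(7,3): no bracket -> illegal
(7,4): flips 3 -> legal
(7,5): no bracket -> illegal
B mobility = 8
-- W to move --
(0,3): no bracket -> illegal
(0,5): no bracket -> illegal
(0,6): flips 3 -> legal
(1,2): no bracket -> illegal
(1,3): no bracket -> illegal
(1,6): no bracket -> illegal
(2,2): flips 1 -> legal
(2,5): no bracket -> illegal
(2,6): flips 1 -> legal
(3,2): flips 1 -> legal
(3,6): no bracket -> illegal
(4,1): no bracket -> illegal
(4,5): no bracket -> illegal
(4,6): no bracket -> illegal
(5,1): no bracket -> illegal
(5,3): no bracket -> illegal
(6,1): no bracket -> illegal
(6,2): flips 1 -> legal
(6,3): no bracket -> illegal
W mobility = 5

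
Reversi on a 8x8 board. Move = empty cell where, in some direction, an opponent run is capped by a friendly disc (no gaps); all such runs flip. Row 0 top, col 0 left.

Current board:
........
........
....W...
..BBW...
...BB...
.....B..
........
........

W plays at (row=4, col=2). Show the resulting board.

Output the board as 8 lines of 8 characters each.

Place W at (4,2); scan 8 dirs for brackets.
Dir NW: first cell '.' (not opp) -> no flip
Dir N: opp run (3,2), next='.' -> no flip
Dir NE: opp run (3,3) capped by W -> flip
Dir W: first cell '.' (not opp) -> no flip
Dir E: opp run (4,3) (4,4), next='.' -> no flip
Dir SW: first cell '.' (not opp) -> no flip
Dir S: first cell '.' (not opp) -> no flip
Dir SE: first cell '.' (not opp) -> no flip
All flips: (3,3)

Answer: ........
........
....W...
..BWW...
..WBB...
.....B..
........
........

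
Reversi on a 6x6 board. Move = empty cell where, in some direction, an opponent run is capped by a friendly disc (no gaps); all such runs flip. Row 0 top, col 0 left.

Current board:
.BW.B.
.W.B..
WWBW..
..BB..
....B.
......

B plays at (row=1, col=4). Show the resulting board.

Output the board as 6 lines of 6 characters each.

Answer: .BW.B.
.W.BB.
WWBB..
..BB..
....B.
......

Derivation:
Place B at (1,4); scan 8 dirs for brackets.
Dir NW: first cell '.' (not opp) -> no flip
Dir N: first cell 'B' (not opp) -> no flip
Dir NE: first cell '.' (not opp) -> no flip
Dir W: first cell 'B' (not opp) -> no flip
Dir E: first cell '.' (not opp) -> no flip
Dir SW: opp run (2,3) capped by B -> flip
Dir S: first cell '.' (not opp) -> no flip
Dir SE: first cell '.' (not opp) -> no flip
All flips: (2,3)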